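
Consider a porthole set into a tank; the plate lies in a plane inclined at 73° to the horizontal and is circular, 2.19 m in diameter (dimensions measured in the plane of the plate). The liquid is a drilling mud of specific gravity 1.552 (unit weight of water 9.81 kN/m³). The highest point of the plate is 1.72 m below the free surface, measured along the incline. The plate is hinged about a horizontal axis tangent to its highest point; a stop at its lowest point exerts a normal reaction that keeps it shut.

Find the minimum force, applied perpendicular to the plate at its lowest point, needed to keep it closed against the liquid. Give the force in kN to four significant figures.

P ≈ 84.70 kN

γ = 1.552 × 9.81 = 15.22512 kN/m³.
Let θ = 73° be the plate's angle to the horizontal; measure y along the incline from where the plane meets the free surface. Vertical depth h = y·sinθ with sinθ = 0.956305.
The centroid is at the centre, 1.095 m below the top of the plate, so y_c = 1.72 + 1.095 = 2.815 m and h_c = 2.815 × 0.956305 = 2.692 m.
A = π(1.095)² = 3.76685 m².
Resultant F = γ·h_c·A = 15.22512 × 2.692 × 3.76685 = 154.388 kN.
I_c = πr⁴/4 = π × 1.095⁴/4 = 1.12914 m⁴.
Centre of pressure: y_p = y_c + I_c/(y_c·A) = 2.815 + 1.12914/(2.815 × 3.76685) = 2.815 + 0.106486 = 2.92149 m along the plane.
The resultant acts 1.095 + 0.106486 = 1.20149 m (along the plate) below the hinge at the top edge, so the moment about the hinge is M = F × 1.20149 = 154.388 × 1.20149 = 185.496 kN·m.
A normal force at the bottom, 2.19 m from the hinge, must supply this moment: P = 185.496/2.19 = 84.7014 kN.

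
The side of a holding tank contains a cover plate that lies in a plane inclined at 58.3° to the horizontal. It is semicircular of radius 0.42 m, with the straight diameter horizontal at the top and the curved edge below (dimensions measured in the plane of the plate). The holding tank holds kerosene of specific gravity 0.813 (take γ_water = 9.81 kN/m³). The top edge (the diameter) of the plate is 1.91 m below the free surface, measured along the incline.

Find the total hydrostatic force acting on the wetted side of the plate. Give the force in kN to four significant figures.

γ = 0.813 × 9.81 = 7.97553 kN/m³.
Let θ = 58.3° be the plate's angle to the horizontal; measure y along the incline from where the plane meets the free surface. Vertical depth h = y·sinθ with sinθ = 0.850811.
The centroid of a semicircle lies 4r/(3π) = 0.178254 m from the diameter, here below the top edge, so y_c = 1.91 + 0.178254 = 2.08825 m and h_c = 2.08825 × 0.850811 = 1.77671 m.
A = πr²/2 = π × 0.42²/2 = 0.277088 m².
Resultant F = γ·h_c·A = 7.97553 × 1.77671 × 0.277088 = 3.92639 kN.

F ≈ 3.926 kN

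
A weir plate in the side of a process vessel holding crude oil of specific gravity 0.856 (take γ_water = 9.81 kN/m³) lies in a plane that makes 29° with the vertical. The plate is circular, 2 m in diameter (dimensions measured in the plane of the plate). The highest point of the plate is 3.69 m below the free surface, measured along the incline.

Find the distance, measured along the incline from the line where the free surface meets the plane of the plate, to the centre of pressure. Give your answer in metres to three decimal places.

γ = 0.856 × 9.81 = 8.39736 kN/m³.
The plate makes 29° with the vertical, i.e. θ = 90° − 29° = 61° to the horizontal. Measuring y along the incline from the free-surface line, vertical depth h = y·sinθ with sinθ = 0.874620.
The centroid is at the centre, 1 m below the top of the plate, so y_c = 3.69 + 1 = 4.69 m and h_c = 4.69 × 0.874620 = 4.10197 m.
A = π(1)² = 3.14159 m².
Resultant F = γ·h_c·A = 8.39736 × 4.10197 × 3.14159 = 108.214 kN.
I_c = πr⁴/4 = π × 1⁴/4 = 0.785398 m⁴.
Centre of pressure: y_p = y_c + I_c/(y_c·A) = 4.69 + 0.785398/(4.69 × 3.14159) = 4.69 + 0.0533049 = 4.7433 m along the plane.

y_p = 4.743 m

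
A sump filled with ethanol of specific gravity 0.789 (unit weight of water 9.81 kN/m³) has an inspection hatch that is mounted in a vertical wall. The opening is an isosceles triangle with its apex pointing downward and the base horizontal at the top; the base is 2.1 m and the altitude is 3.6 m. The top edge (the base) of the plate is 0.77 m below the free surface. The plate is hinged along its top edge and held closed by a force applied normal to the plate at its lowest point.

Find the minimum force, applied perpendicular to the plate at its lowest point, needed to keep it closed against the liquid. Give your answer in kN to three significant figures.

P ≈ 25.1 kN

γ = 0.789 × 9.81 = 7.74009 kN/m³.
With the apex down, the centroid sits h/3 = 3.6/3 = 1.2 m below the base (the top edge), so the centroid depth is h_c = 0.77 + 1.2 = 1.97 m.
A = ½ × 2.1 × 3.6 = 3.78 m².
Resultant F = γ·h_c·A = 7.74009 × 1.97 × 3.78 = 57.6374 kN.
I_c = b·h³/36 = 2.1 × 3.6³/36 = 2.7216 m⁴.
Centre of pressure: y_p = y_c + I_c/(y_c·A) = 1.97 + 2.7216/(1.97 × 3.78) = 1.97 + 0.365482 = 2.33548 m along the plane.
The resultant acts 1.2 + 0.365482 = 1.56548 m (along the plate) below the hinge at the top edge, so the moment about the hinge is M = F × 1.56548 = 57.6374 × 1.56548 = 90.2302 kN·m.
A normal force at the bottom, 3.6 m from the hinge, must supply this moment: P = 90.2302/3.6 = 25.0639 kN.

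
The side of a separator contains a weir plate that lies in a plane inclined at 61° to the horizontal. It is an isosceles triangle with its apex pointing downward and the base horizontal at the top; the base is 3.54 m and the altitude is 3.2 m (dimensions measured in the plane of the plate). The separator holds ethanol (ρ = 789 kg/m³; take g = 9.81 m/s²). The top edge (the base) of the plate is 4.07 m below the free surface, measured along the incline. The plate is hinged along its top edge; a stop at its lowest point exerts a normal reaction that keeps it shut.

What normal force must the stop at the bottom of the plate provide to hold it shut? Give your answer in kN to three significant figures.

P ≈ 72.5 kN

γ = ρg = 789 × 9.81 / 1000 = 7.74009 kN/m³.
Let θ = 61° be the plate's angle to the horizontal; measure y along the incline from where the plane meets the free surface. Vertical depth h = y·sinθ with sinθ = 0.874620.
With the apex down, the centroid sits h/3 = 3.2/3 = 1.06667 m below the base (the top edge), so y_c = 4.07 + 1.06667 = 5.13667 m and h_c = 5.13667 × 0.874620 = 4.49263 m.
A = ½ × 3.54 × 3.2 = 5.664 m².
Resultant F = γ·h_c·A = 7.74009 × 4.49263 × 5.664 = 196.956 kN.
I_c = b·h³/36 = 3.54 × 3.2³/36 = 3.22219 m⁴.
Centre of pressure: y_p = y_c + I_c/(y_c·A) = 5.13667 + 3.22219/(5.13667 × 5.664) = 5.13667 + 0.110751 = 5.24742 m along the plane.
The resultant acts 1.06667 + 0.110751 = 1.17742 m (along the plate) below the hinge at the top edge, so the moment about the hinge is M = F × 1.17742 = 196.956 × 1.17742 = 231.9 kN·m.
A normal force at the bottom, 3.2 m from the hinge, must supply this moment: P = 231.9/3.2 = 72.4688 kN.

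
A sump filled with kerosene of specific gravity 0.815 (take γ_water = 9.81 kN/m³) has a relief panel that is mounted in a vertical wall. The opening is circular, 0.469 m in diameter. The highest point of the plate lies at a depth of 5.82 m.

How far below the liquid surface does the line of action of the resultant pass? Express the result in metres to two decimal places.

h_p = 6.06 m

γ = 0.815 × 9.81 = 7.99515 kN/m³.
The centroid is at the centre, 0.2345 m below the top of the plate, so the centroid depth is h_c = 5.82 + 0.2345 = 6.0545 m.
A = π(0.2345)² = 0.172757 m².
Resultant F = γ·h_c·A = 7.99515 × 6.0545 × 0.172757 = 8.36259 kN.
I_c = πr⁴/4 = π × 0.2345⁴/4 = 0.00237499 m⁴.
Centre of pressure: y_p = y_c + I_c/(y_c·A) = 6.0545 + 0.00237499/(6.0545 × 0.172757) = 6.0545 + 0.00227064 = 6.05677 m along the plane.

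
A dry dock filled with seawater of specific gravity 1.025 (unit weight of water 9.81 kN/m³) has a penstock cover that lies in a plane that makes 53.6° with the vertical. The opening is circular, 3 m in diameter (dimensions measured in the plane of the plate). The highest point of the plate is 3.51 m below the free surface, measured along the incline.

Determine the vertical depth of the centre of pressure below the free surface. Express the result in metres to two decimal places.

γ = 1.025 × 9.81 = 10.05525 kN/m³.
The plate makes 53.6° with the vertical, i.e. θ = 90° − 53.6° = 36.4° to the horizontal. Measuring y along the incline from the free-surface line, vertical depth h = y·sinθ with sinθ = 0.593419.
The centroid is at the centre, 1.5 m below the top of the plate, so y_c = 3.51 + 1.5 = 5.01 m and h_c = 5.01 × 0.593419 = 2.97303 m.
A = π(1.5)² = 7.06858 m².
Resultant F = γ·h_c·A = 10.05525 × 2.97303 × 7.06858 = 211.312 kN.
I_c = πr⁴/4 = π × 1.5⁴/4 = 3.97608 m⁴.
Centre of pressure: y_p = y_c + I_c/(y_c·A) = 5.01 + 3.97608/(5.01 × 7.06858) = 5.01 + 0.112276 = 5.12228 m along the plane.
Vertically, h_p = y_p·sinθ = 5.12228 × 0.593419 = 3.03966 m.

h_p = 3.04 m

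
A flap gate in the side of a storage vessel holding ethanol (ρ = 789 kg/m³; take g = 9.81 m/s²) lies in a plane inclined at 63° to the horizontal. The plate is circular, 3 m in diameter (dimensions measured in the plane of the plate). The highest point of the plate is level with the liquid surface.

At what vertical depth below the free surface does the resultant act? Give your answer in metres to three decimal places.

γ = ρg = 789 × 9.81 / 1000 = 7.74009 kN/m³.
Let θ = 63° be the plate's angle to the horizontal; measure y along the incline from where the plane meets the free surface. Vertical depth h = y·sinθ with sinθ = 0.891007.
The centroid is at the centre, 1.5 m below the top of the plate, so y_c = 1.5 m and h_c = 1.5 × 0.891007 = 1.33651 m.
A = π(1.5)² = 7.06858 m².
Resultant F = γ·h_c·A = 7.74009 × 1.33651 × 7.06858 = 73.1224 kN.
I_c = πr⁴/4 = π × 1.5⁴/4 = 3.97608 m⁴.
Centre of pressure: y_p = y_c + I_c/(y_c·A) = 1.5 + 3.97608/(1.5 × 7.06858) = 1.5 + 0.375 = 1.875 m along the plane.
Vertically, h_p = y_p·sinθ = 1.875 × 0.891007 = 1.67064 m.

h_p = 1.671 m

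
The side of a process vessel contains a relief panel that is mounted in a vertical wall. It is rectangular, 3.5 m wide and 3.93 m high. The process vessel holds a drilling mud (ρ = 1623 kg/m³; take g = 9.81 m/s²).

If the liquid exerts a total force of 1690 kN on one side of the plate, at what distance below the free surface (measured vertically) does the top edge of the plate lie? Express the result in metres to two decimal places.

γ = ρg = 1623 × 9.81 / 1000 = 15.92163 kN/m³.
A = 3.5 × 3.93 = 13.755 m².
From F = γ·h_c·A, the centroid depth is h_c = 1690/(15.92163 × 13.755) = 7.71682 m.
The centroid lies 3.93/2 = 1.965 m below the top edge, so the top edge sits at h_top = 7.71682 − 1.965 = 5.75182 m below the surface.

d_top ≈ 5.75 m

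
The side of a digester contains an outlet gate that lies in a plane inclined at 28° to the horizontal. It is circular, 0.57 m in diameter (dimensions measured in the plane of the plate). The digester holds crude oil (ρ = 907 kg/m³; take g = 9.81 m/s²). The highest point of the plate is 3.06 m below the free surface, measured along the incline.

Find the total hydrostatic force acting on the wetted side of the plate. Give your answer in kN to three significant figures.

F ≈ 3.57 kN

γ = ρg = 907 × 9.81 / 1000 = 8.89767 kN/m³.
Let θ = 28° be the plate's angle to the horizontal; measure y along the incline from where the plane meets the free surface. Vertical depth h = y·sinθ with sinθ = 0.469472.
The centroid is at the centre, 0.285 m below the top of the plate, so y_c = 3.06 + 0.285 = 3.345 m and h_c = 3.345 × 0.469472 = 1.57038 m.
A = π(0.285)² = 0.255176 m².
Resultant F = γ·h_c·A = 8.89767 × 1.57038 × 0.255176 = 3.5655 kN.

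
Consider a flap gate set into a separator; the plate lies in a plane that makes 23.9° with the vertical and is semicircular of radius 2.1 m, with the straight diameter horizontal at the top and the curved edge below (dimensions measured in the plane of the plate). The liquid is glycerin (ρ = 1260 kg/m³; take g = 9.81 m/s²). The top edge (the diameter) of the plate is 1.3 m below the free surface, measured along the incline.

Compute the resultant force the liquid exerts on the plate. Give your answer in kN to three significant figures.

F ≈ 172 kN

γ = ρg = 1260 × 9.81 / 1000 = 12.3606 kN/m³.
The plate makes 23.9° with the vertical, i.e. θ = 90° − 23.9° = 66.1° to the horizontal. Measuring y along the incline from the free-surface line, vertical depth h = y·sinθ with sinθ = 0.914254.
The centroid of a semicircle lies 4r/(3π) = 0.891268 m from the diameter, here below the top edge, so y_c = 1.3 + 0.891268 = 2.19127 m and h_c = 2.19127 × 0.914254 = 2.00338 m.
A = πr²/2 = π × 2.1²/2 = 6.92721 m².
Resultant F = γ·h_c·A = 12.3606 × 2.00338 × 6.92721 = 171.538 kN.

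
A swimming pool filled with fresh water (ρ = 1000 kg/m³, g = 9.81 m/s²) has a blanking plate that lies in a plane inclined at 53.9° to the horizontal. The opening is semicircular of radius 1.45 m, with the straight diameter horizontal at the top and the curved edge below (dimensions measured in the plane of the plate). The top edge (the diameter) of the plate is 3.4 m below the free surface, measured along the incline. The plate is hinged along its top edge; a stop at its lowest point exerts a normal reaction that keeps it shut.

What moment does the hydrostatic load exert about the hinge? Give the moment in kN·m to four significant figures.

M ≈ 68.53 kN·m

γ = ρg = 1000 × 9.81 = 9810 N/m³ = 9.81 kN/m³.
Let θ = 53.9° be the plate's angle to the horizontal; measure y along the incline from where the plane meets the free surface. Vertical depth h = y·sinθ with sinθ = 0.807990.
The centroid of a semicircle lies 4r/(3π) = 0.615399 m from the diameter, here below the top edge, so y_c = 3.4 + 0.615399 = 4.0154 m and h_c = 4.0154 × 0.807990 = 3.2444 m.
A = πr²/2 = π × 1.45²/2 = 3.3026 m².
Resultant F = γ·h_c·A = 9.81 × 3.2444 × 3.3026 = 105.114 kN.
I_c = (π/8 − 8/(9π))·r⁴ = 0.109757 × 1.45⁴ = 0.485182 m⁴.
Centre of pressure: y_p = y_c + I_c/(y_c·A) = 4.0154 + 0.485182/(4.0154 × 3.3026) = 4.0154 + 0.0365864 = 4.05199 m along the plane.
The resultant acts 0.615399 + 0.0365864 = 0.651985 m (along the plate) below the hinge at the top edge, so the moment about the hinge is M = F × 0.651985 = 105.114 × 0.651985 = 68.5328 kN·m.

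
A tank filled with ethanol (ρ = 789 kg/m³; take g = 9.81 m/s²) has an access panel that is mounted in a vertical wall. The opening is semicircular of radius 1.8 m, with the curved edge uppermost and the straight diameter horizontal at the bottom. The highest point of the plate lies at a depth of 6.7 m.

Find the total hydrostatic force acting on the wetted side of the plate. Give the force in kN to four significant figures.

F ≈ 304.7 kN

γ = ρg = 789 × 9.81 / 1000 = 7.74009 kN/m³.
The centroid lies 4r/(3π) = 0.763944 m above the diameter, so r − 4r/(3π) = 1.8 − 0.763944 = 1.03606 m below the topmost point, so the centroid depth is h_c = 6.7 + 1.03606 = 7.73606 m.
A = πr²/2 = π × 1.8²/2 = 5.08938 m².
Resultant F = γ·h_c·A = 7.74009 × 7.73606 × 5.08938 = 304.741 kN.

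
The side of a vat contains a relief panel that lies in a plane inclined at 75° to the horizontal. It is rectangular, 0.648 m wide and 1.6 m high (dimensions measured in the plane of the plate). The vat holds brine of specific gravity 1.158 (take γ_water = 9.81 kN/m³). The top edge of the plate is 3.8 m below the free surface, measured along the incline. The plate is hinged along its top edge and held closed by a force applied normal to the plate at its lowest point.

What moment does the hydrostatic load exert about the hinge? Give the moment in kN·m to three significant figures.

M ≈ 44.3 kN·m

γ = 1.158 × 9.81 = 11.35998 kN/m³.
Let θ = 75° be the plate's angle to the horizontal; measure y along the incline from where the plane meets the free surface. Vertical depth h = y·sinθ with sinθ = 0.965926.
The centroid lies 1.6/2 = 0.8 m below the top edge, so y_c = 3.8 + 0.8 = 4.6 m and h_c = 4.6 × 0.965926 = 4.44326 m.
A = 0.648 × 1.6 = 1.0368 m².
Resultant F = γ·h_c·A = 11.35998 × 4.44326 × 1.0368 = 52.3328 kN.
I_c = b·h³/12 = 0.648 × 1.6³/12 = 0.221184 m⁴.
Centre of pressure: y_p = y_c + I_c/(y_c·A) = 4.6 + 0.221184/(4.6 × 1.0368) = 4.6 + 0.0463768 = 4.64638 m along the plane.
The resultant acts 0.8 + 0.0463768 = 0.846377 m (along the plate) below the hinge at the top edge, so the moment about the hinge is M = F × 0.846377 = 52.3328 × 0.846377 = 44.2933 kN·m.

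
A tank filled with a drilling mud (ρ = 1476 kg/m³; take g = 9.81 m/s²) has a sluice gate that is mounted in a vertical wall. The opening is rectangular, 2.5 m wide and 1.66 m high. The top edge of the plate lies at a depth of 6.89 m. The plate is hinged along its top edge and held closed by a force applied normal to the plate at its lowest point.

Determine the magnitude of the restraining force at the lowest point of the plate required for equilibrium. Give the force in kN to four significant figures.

P ≈ 240.3 kN

γ = ρg = 1476 × 9.81 / 1000 = 14.47956 kN/m³.
The centroid lies 1.66/2 = 0.83 m below the top edge, so the centroid depth is h_c = 6.89 + 0.83 = 7.72 m.
A = 2.5 × 1.66 = 4.15 m².
Resultant F = γ·h_c·A = 14.47956 × 7.72 × 4.15 = 463.896 kN.
I_c = b·h³/12 = 2.5 × 1.66³/12 = 0.952978 m⁴.
Centre of pressure: y_p = y_c + I_c/(y_c·A) = 7.72 + 0.952978/(7.72 × 4.15) = 7.72 + 0.0297452 = 7.74975 m along the plane.
The resultant acts 0.83 + 0.0297452 = 0.859745 m (along the plate) below the hinge at the top edge, so the moment about the hinge is M = F × 0.859745 = 463.896 × 0.859745 = 398.832 kN·m.
A normal force at the bottom, 1.66 m from the hinge, must supply this moment: P = 398.832/1.66 = 240.26 kN.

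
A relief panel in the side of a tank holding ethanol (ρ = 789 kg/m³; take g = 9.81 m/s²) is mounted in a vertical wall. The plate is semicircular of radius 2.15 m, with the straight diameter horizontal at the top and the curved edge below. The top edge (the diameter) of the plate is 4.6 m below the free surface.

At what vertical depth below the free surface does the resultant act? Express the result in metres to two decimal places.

h_p = 5.57 m

γ = ρg = 789 × 9.81 / 1000 = 7.74009 kN/m³.
The centroid of a semicircle lies 4r/(3π) = 0.912488 m from the diameter, here below the top edge, so the centroid depth is h_c = 4.6 + 0.912488 = 5.51249 m.
A = πr²/2 = π × 2.15²/2 = 7.26101 m².
Resultant F = γ·h_c·A = 7.74009 × 5.51249 × 7.26101 = 309.807 kN.
I_c = (π/8 − 8/(9π))·r⁴ = 0.109757 × 2.15⁴ = 2.34523 m⁴.
Centre of pressure: y_p = y_c + I_c/(y_c·A) = 5.51249 + 2.34523/(5.51249 × 7.26101) = 5.51249 + 0.0585923 = 5.57108 m along the plane.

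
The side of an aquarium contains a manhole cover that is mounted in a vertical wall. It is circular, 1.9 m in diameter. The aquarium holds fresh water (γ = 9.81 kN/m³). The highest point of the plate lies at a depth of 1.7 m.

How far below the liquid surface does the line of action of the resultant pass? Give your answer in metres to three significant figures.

h_p = 2.74 m

γ = 9.81 kN/m³.
The centroid is at the centre, 0.95 m below the top of the plate, so the centroid depth is h_c = 1.7 + 0.95 = 2.65 m.
A = π(0.95)² = 2.83529 m².
Resultant F = γ·h_c·A = 9.81 × 2.65 × 2.83529 = 73.7076 kN.
I_c = πr⁴/4 = π × 0.95⁴/4 = 0.639712 m⁴.
Centre of pressure: y_p = y_c + I_c/(y_c·A) = 2.65 + 0.639712/(2.65 × 2.83529) = 2.65 + 0.0851415 = 2.73514 m along the plane.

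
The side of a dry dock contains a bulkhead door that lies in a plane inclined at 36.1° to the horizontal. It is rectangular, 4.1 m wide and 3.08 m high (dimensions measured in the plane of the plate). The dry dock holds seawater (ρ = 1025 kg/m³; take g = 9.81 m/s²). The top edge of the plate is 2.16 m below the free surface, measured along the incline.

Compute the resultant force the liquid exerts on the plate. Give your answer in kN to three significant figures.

F ≈ 277 kN

γ = ρg = 1025 × 9.81 / 1000 = 10.05525 kN/m³.
Let θ = 36.1° be the plate's angle to the horizontal; measure y along the incline from where the plane meets the free surface. Vertical depth h = y·sinθ with sinθ = 0.589196.
The centroid lies 3.08/2 = 1.54 m below the top edge, so y_c = 2.16 + 1.54 = 3.7 m and h_c = 3.7 × 0.589196 = 2.18003 m.
A = 4.1 × 3.08 = 12.628 m².
Resultant F = γ·h_c·A = 10.05525 × 2.18003 × 12.628 = 276.815 kN.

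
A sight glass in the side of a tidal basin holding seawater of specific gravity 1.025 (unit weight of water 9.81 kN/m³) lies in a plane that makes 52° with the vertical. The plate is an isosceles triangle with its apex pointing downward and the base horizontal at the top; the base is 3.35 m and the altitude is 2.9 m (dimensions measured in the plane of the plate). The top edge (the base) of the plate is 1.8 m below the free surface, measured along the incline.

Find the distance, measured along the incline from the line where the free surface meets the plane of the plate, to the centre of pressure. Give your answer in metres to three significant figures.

y_p = 2.94 m

γ = 1.025 × 9.81 = 10.05525 kN/m³.
The plate makes 52° with the vertical, i.e. θ = 90° − 52° = 38° to the horizontal. Measuring y along the incline from the free-surface line, vertical depth h = y·sinθ with sinθ = 0.615661.
With the apex down, the centroid sits h/3 = 2.9/3 = 0.966667 m below the base (the top edge), so y_c = 1.8 + 0.966667 = 2.76667 m and h_c = 2.76667 × 0.615661 = 1.70333 m.
A = ½ × 3.35 × 2.9 = 4.8575 m².
Resultant F = γ·h_c·A = 10.05525 × 1.70333 × 4.8575 = 83.1964 kN.
I_c = b·h³/36 = 3.35 × 2.9³/36 = 2.26953 m⁴.
Centre of pressure: y_p = y_c + I_c/(y_c·A) = 2.76667 + 2.26953/(2.76667 × 4.8575) = 2.76667 + 0.168875 = 2.93554 m along the plane.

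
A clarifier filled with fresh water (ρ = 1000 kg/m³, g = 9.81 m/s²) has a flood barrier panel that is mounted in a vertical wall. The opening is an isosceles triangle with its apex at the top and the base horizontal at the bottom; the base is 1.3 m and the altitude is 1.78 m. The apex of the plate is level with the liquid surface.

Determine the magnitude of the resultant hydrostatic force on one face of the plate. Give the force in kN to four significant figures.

F ≈ 13.47 kN

γ = ρg = 1000 × 9.81 = 9810 N/m³ = 9.81 kN/m³.
With the apex up, the centroid sits 2h/3 = 2 × 1.78/3 = 1.18667 m below the apex, so the centroid depth is h_c = 1.18667 m.
A = ½ × 1.3 × 1.78 = 1.157 m².
Resultant F = γ·h_c·A = 9.81 × 1.18667 × 1.157 = 13.4689 kN.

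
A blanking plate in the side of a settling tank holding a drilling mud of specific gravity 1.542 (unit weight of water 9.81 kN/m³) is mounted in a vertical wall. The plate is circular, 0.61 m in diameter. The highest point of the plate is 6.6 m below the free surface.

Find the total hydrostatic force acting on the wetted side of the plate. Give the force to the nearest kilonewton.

F ≈ 31 kN

γ = 1.542 × 9.81 = 15.12702 kN/m³.
The centroid is at the centre, 0.305 m below the top of the plate, so the centroid depth is h_c = 6.6 + 0.305 = 6.905 m.
A = π(0.305)² = 0.292247 m².
Resultant F = γ·h_c·A = 15.12702 × 6.905 × 0.292247 = 30.5258 kN.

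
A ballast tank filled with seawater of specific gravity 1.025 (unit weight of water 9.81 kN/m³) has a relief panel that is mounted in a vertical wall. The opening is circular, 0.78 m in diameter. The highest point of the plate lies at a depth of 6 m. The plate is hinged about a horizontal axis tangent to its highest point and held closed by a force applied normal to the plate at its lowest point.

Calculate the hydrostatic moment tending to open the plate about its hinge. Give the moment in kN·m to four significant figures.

γ = 1.025 × 9.81 = 10.05525 kN/m³.
The centroid is at the centre, 0.39 m below the top of the plate, so the centroid depth is h_c = 6 + 0.39 = 6.39 m.
A = π(0.39)² = 0.477836 m².
Resultant F = γ·h_c·A = 10.05525 × 6.39 × 0.477836 = 30.7024 kN.
I_c = πr⁴/4 = π × 0.39⁴/4 = 0.0181697 m⁴.
Centre of pressure: y_p = y_c + I_c/(y_c·A) = 6.39 + 0.0181697/(6.39 × 0.477836) = 6.39 + 0.0059507 = 6.39595 m along the plane.
The resultant acts 0.39 + 0.0059507 = 0.395951 m (along the plate) below the hinge at the top edge, so the moment about the hinge is M = F × 0.395951 = 30.7024 × 0.395951 = 12.1566 kN·m.

M ≈ 12.16 kN·m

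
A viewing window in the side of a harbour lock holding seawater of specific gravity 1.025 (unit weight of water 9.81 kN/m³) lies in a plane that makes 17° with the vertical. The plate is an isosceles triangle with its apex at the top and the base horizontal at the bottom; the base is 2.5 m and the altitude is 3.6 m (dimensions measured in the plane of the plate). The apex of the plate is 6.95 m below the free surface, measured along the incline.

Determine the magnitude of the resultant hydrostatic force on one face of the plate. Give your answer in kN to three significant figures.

F ≈ 405 kN

γ = 1.025 × 9.81 = 10.05525 kN/m³.
The plate makes 17° with the vertical, i.e. θ = 90° − 17° = 73° to the horizontal. Measuring y along the incline from the free-surface line, vertical depth h = y·sinθ with sinθ = 0.956305.
With the apex up, the centroid sits 2h/3 = 2 × 3.6/3 = 2.4 m below the apex, so y_c = 6.95 + 2.4 = 9.35 m and h_c = 9.35 × 0.956305 = 8.94145 m.
A = ½ × 2.5 × 3.6 = 4.5 m².
Resultant F = γ·h_c·A = 10.05525 × 8.94145 × 4.5 = 404.588 kN.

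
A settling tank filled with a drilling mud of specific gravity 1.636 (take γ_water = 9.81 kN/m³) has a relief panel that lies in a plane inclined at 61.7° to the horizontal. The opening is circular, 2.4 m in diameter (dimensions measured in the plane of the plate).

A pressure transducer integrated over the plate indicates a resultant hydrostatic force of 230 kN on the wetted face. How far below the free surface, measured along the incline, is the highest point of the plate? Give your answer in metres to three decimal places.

γ = 1.636 × 9.81 = 16.04916 kN/m³.
A = π(1.2)² = 4.52389 m².
From F = γ·h_c·A, the centroid depth is h_c = 230/(16.04916 × 4.52389) = 3.16784 m.
Let θ = 61.7° be the plate's angle to the horizontal; measure y along the incline from where the plane meets the free surface. Vertical depth h = y·sinθ with sinθ = 0.880477.
Along the incline, y_c = h_c/sinθ = 3.16784/0.880477 = 3.59787 m.
The centroid is at the centre, 1.2 m below the top of the plate, so the highest point sits at y_top = 3.59787 − 1.2 = 2.39787 m along the incline.

y_top ≈ 2.398 m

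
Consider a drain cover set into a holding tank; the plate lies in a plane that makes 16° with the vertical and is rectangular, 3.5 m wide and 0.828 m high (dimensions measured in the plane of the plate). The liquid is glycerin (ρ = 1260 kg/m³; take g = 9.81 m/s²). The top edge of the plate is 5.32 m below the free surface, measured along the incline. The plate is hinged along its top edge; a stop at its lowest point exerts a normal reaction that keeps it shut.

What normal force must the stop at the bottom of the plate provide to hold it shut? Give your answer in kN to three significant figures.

γ = ρg = 1260 × 9.81 / 1000 = 12.3606 kN/m³.
The plate makes 16° with the vertical, i.e. θ = 90° − 16° = 74° to the horizontal. Measuring y along the incline from the free-surface line, vertical depth h = y·sinθ with sinθ = 0.961262.
The centroid lies 0.828/2 = 0.414 m below the top edge, so y_c = 5.32 + 0.414 = 5.734 m and h_c = 5.734 × 0.961262 = 5.51188 m.
A = 3.5 × 0.828 = 2.898 m².
Resultant F = γ·h_c·A = 12.3606 × 5.51188 × 2.898 = 197.441 kN.
I_c = b·h³/12 = 3.5 × 0.828³/12 = 0.165569 m⁴.
Centre of pressure: y_p = y_c + I_c/(y_c·A) = 5.734 + 0.165569/(5.734 × 2.898) = 5.734 + 0.00996375 = 5.74396 m along the plane.
The resultant acts 0.414 + 0.00996375 = 0.423964 m (along the plate) below the hinge at the top edge, so the moment about the hinge is M = F × 0.423964 = 197.441 × 0.423964 = 83.7079 kN·m.
A normal force at the bottom, 0.828 m from the hinge, must supply this moment: P = 83.7079/0.828 = 101.096 kN.

P ≈ 101 kN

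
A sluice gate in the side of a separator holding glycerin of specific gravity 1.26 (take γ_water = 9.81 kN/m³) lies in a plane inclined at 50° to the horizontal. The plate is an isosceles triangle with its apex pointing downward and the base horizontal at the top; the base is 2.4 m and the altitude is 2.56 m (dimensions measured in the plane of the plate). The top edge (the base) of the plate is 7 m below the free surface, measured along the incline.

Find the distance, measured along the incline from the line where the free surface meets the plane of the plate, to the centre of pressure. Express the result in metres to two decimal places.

γ = 1.26 × 9.81 = 12.3606 kN/m³.
Let θ = 50° be the plate's angle to the horizontal; measure y along the incline from where the plane meets the free surface. Vertical depth h = y·sinθ with sinθ = 0.766044.
With the apex down, the centroid sits h/3 = 2.56/3 = 0.853333 m below the base (the top edge), so y_c = 7 + 0.853333 = 7.85333 m and h_c = 7.85333 × 0.766044 = 6.016 m.
A = ½ × 2.4 × 2.56 = 3.072 m².
Resultant F = γ·h_c·A = 12.3606 × 6.016 × 3.072 = 228.438 kN.
I_c = b·h³/36 = 2.4 × 2.56³/36 = 1.11848 m⁴.
Centre of pressure: y_p = y_c + I_c/(y_c·A) = 7.85333 + 1.11848/(7.85333 × 3.072) = 7.85333 + 0.046361 = 7.89969 m along the plane.

y_p = 7.90 m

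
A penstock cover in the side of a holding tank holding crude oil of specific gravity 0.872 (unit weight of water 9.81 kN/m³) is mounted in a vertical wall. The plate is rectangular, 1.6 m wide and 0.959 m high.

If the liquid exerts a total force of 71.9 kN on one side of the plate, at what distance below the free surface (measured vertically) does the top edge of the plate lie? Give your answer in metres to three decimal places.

d_top ≈ 4.998 m

γ = 0.872 × 9.81 = 8.55432 kN/m³.
A = 1.6 × 0.959 = 1.5344 m².
From F = γ·h_c·A, the centroid depth is h_c = 71.9/(8.55432 × 1.5344) = 5.47778 m.
The centroid lies 0.959/2 = 0.4795 m below the top edge, so the top edge sits at h_top = 5.47778 − 0.4795 = 4.99828 m below the surface.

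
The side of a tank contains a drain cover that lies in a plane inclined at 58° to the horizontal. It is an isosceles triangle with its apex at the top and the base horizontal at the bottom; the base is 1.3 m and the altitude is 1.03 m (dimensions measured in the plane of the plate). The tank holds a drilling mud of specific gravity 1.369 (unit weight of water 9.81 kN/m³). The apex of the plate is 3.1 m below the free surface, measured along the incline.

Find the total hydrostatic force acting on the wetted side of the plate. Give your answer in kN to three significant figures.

γ = 1.369 × 9.81 = 13.42989 kN/m³.
Let θ = 58° be the plate's angle to the horizontal; measure y along the incline from where the plane meets the free surface. Vertical depth h = y·sinθ with sinθ = 0.848048.
With the apex up, the centroid sits 2h/3 = 2 × 1.03/3 = 0.686667 m below the apex, so y_c = 3.1 + 0.686667 = 3.78667 m and h_c = 3.78667 × 0.848048 = 3.21128 m.
A = ½ × 1.3 × 1.03 = 0.6695 m².
Resultant F = γ·h_c·A = 13.42989 × 3.21128 × 0.6695 = 28.8736 kN.

F ≈ 28.9 kN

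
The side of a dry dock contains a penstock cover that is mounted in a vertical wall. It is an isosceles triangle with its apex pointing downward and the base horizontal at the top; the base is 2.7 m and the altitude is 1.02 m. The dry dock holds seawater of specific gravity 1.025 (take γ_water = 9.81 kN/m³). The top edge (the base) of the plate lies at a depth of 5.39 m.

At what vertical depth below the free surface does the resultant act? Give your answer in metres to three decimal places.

h_p = 5.740 m

γ = 1.025 × 9.81 = 10.05525 kN/m³.
With the apex down, the centroid sits h/3 = 1.02/3 = 0.34 m below the base (the top edge), so the centroid depth is h_c = 5.39 + 0.34 = 5.73 m.
A = ½ × 2.7 × 1.02 = 1.377 m².
Resultant F = γ·h_c·A = 10.05525 × 5.73 × 1.377 = 79.338 kN.
I_c = b·h³/36 = 2.7 × 1.02³/36 = 0.0795906 m⁴.
Centre of pressure: y_p = y_c + I_c/(y_c·A) = 5.73 + 0.0795906/(5.73 × 1.377) = 5.73 + 0.0100873 = 5.74009 m along the plane.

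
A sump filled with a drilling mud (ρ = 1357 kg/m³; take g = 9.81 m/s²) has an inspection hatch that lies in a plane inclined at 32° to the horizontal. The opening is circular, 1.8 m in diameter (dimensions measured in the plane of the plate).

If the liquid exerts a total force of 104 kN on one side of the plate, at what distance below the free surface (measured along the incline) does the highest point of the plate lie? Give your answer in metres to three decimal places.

y_top ≈ 4.893 m

γ = ρg = 1357 × 9.81 / 1000 = 13.31217 kN/m³.
A = π(0.9)² = 2.54469 m².
From F = γ·h_c·A, the centroid depth is h_c = 104/(13.31217 × 2.54469) = 3.07008 m.
Let θ = 32° be the plate's angle to the horizontal; measure y along the incline from where the plane meets the free surface. Vertical depth h = y·sinθ with sinθ = 0.529919.
Along the incline, y_c = h_c/sinθ = 3.07008/0.529919 = 5.79349 m.
The centroid is at the centre, 0.9 m below the top of the plate, so the highest point sits at y_top = 5.79349 − 0.9 = 4.89349 m along the incline.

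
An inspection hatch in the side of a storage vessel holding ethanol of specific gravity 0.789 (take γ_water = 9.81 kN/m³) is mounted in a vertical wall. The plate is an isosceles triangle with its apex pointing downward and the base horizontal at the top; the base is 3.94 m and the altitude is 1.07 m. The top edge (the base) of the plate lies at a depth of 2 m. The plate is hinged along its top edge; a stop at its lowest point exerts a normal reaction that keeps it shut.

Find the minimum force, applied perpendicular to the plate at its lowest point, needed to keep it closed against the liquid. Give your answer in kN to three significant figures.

γ = 0.789 × 9.81 = 7.74009 kN/m³.
With the apex down, the centroid sits h/3 = 1.07/3 = 0.356667 m below the base (the top edge), so the centroid depth is h_c = 2 + 0.356667 = 2.35667 m.
A = ½ × 3.94 × 1.07 = 2.1079 m².
Resultant F = γ·h_c·A = 7.74009 × 2.35667 × 2.1079 = 38.4499 kN.
I_c = b·h³/36 = 3.94 × 1.07³/36 = 0.134074 m⁴.
Centre of pressure: y_p = y_c + I_c/(y_c·A) = 2.35667 + 0.134074/(2.35667 × 2.1079) = 2.35667 + 0.0269896 = 2.38366 m along the plane.
The resultant acts 0.356667 + 0.0269896 = 0.383657 m (along the plate) below the hinge at the top edge, so the moment about the hinge is M = F × 0.383657 = 38.4499 × 0.383657 = 14.7516 kN·m.
A normal force at the bottom, 1.07 m from the hinge, must supply this moment: P = 14.7516/1.07 = 13.7865 kN.

P ≈ 13.8 kN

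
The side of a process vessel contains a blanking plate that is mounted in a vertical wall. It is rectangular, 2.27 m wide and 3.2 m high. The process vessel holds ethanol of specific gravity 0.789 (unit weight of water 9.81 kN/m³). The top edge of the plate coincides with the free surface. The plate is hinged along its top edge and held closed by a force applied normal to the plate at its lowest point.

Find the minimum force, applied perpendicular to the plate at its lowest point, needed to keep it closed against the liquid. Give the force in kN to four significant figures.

γ = 0.789 × 9.81 = 7.74009 kN/m³.
The centroid lies 3.2/2 = 1.6 m below the top edge, so the centroid depth is h_c = 1.6 m.
A = 2.27 × 3.2 = 7.264 m².
Resultant F = γ·h_c·A = 7.74009 × 1.6 × 7.264 = 89.9584 kN.
I_c = b·h³/12 = 2.27 × 3.2³/12 = 6.19861 m⁴.
Centre of pressure: y_p = y_c + I_c/(y_c·A) = 1.6 + 6.19861/(1.6 × 7.264) = 1.6 + 0.533333 = 2.13333 m along the plane.
The resultant acts 1.6 + 0.533333 = 2.13333 m (along the plate) below the hinge at the top edge, so the moment about the hinge is M = F × 2.13333 = 89.9584 × 2.13333 = 191.911 kN·m.
A normal force at the bottom, 3.2 m from the hinge, must supply this moment: P = 191.911/3.2 = 59.9722 kN.

P ≈ 59.97 kN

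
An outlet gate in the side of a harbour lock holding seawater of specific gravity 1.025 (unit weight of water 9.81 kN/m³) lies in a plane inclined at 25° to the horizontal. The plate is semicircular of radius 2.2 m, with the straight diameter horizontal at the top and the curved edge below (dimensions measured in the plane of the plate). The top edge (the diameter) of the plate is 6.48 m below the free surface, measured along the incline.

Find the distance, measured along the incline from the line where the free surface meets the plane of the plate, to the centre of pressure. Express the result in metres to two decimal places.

y_p = 7.46 m

γ = 1.025 × 9.81 = 10.05525 kN/m³.
Let θ = 25° be the plate's angle to the horizontal; measure y along the incline from where the plane meets the free surface. Vertical depth h = y·sinθ with sinθ = 0.422618.
The centroid of a semicircle lies 4r/(3π) = 0.933709 m from the diameter, here below the top edge, so y_c = 6.48 + 0.933709 = 7.41371 m and h_c = 7.41371 × 0.422618 = 3.13317 m.
A = πr²/2 = π × 2.2²/2 = 7.60265 m².
Resultant F = γ·h_c·A = 10.05525 × 3.13317 × 7.60265 = 239.52 kN.
I_c = (π/8 − 8/(9π))·r⁴ = 0.109757 × 2.2⁴ = 2.57112 m⁴.
Centre of pressure: y_p = y_c + I_c/(y_c·A) = 7.41371 + 2.57112/(7.41371 × 7.60265) = 7.41371 + 0.0456165 = 7.45933 m along the plane.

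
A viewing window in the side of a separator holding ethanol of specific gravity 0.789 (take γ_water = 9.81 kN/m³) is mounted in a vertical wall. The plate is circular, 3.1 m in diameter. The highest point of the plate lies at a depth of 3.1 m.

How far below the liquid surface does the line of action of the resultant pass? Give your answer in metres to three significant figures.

γ = 0.789 × 9.81 = 7.74009 kN/m³.
The centroid is at the centre, 1.55 m below the top of the plate, so the centroid depth is h_c = 3.1 + 1.55 = 4.65 m.
A = π(1.55)² = 7.54768 m².
Resultant F = γ·h_c·A = 7.74009 × 4.65 × 7.54768 = 271.652 kN.
I_c = πr⁴/4 = π × 1.55⁴/4 = 4.53332 m⁴.
Centre of pressure: y_p = y_c + I_c/(y_c·A) = 4.65 + 4.53332/(4.65 × 7.54768) = 4.65 + 0.129167 = 4.77917 m along the plane.

h_p = 4.78 m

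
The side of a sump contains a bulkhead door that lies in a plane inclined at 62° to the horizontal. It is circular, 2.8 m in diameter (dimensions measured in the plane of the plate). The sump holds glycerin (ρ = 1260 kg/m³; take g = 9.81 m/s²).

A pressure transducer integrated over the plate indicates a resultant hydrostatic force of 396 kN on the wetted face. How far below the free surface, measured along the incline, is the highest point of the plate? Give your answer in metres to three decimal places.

y_top ≈ 4.493 m

γ = ρg = 1260 × 9.81 / 1000 = 12.3606 kN/m³.
A = π(1.4)² = 6.15752 m².
From F = γ·h_c·A, the centroid depth is h_c = 396/(12.3606 × 6.15752) = 5.20295 m.
Let θ = 62° be the plate's angle to the horizontal; measure y along the incline from where the plane meets the free surface. Vertical depth h = y·sinθ with sinθ = 0.882948.
Along the incline, y_c = h_c/sinθ = 5.20295/0.882948 = 5.8927 m.
The centroid is at the centre, 1.4 m below the top of the plate, so the highest point sits at y_top = 5.8927 − 1.4 = 4.4927 m along the incline.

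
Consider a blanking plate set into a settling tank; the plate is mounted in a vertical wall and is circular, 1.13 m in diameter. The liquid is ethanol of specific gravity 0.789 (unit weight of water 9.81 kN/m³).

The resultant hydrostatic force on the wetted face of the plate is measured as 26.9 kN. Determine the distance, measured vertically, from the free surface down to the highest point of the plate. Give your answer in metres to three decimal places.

γ = 0.789 × 9.81 = 7.74009 kN/m³.
A = π(0.565)² = 1.00287 m².
From F = γ·h_c·A, the centroid depth is h_c = 26.9/(7.74009 × 1.00287) = 3.46547 m.
The centroid is at the centre, 0.565 m below the top of the plate, so the highest point sits at h_top = 3.46547 − 0.565 = 2.90047 m below the surface.

d_top ≈ 2.900 m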